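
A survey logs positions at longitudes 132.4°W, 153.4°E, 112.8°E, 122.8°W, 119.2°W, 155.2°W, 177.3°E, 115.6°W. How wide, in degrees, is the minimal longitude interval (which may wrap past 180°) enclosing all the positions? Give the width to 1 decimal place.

131.6°

Sort the longitudes: -155.2°, -132.4°, -122.8°, -119.2°, -115.6°, +112.8°, +153.4°, +177.3°.
Eastward gaps between consecutive values (wrapping around): 22.8°, 9.6°, 3.6°, 3.6°, 228.4°, 40.6°, 23.9°, 27.5°.
Largest gap = 228.4° ⇒ minimal covering band is its complement: 360° − 228.4° = 131.6°.
Band runs from +112.8° eastward to -115.6°, crossing the antimeridian.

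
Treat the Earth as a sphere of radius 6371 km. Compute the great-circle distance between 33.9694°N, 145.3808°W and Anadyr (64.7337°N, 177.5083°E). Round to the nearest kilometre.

4230 km

Δλ = 177.5083 − -145.3808 = 322.8891°; wrapped into (−180°, 180°]: -37.1109°.
Δφ = 64.7337 − 33.9694 = 30.7643°.
a = sin²(Δφ/2) + cos φ₁ · cos φ₂ · sin²(Δλ/2) = 0.106207.
c = 2·atan2(√a, √(1−a)) = 0.66391 rad → d = 6371·c ≈ 4229.80 km.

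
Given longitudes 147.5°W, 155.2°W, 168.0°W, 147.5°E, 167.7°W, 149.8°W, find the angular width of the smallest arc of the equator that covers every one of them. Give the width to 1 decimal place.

65.0°

Sort the longitudes: -168.0°, -167.7°, -155.2°, -149.8°, -147.5°, +147.5°.
Eastward gaps between consecutive values (wrapping around): 0.3°, 12.5°, 5.4°, 2.3°, 295.0°, 44.5°.
Largest gap = 295.0° ⇒ minimal covering band is its complement: 360° − 295.0° = 65.0°.
Band runs from +147.5° eastward to -147.5°, crossing the antimeridian.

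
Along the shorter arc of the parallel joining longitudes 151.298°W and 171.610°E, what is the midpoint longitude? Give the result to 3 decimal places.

Signed shortest Δλ from -151.298° to +171.610° is -37.092°.
Midpoint longitude = -151.298° + (-37.092°)/2 = -151.298° − 18.546° = -169.844°.
(The naïve average (-151.298 + +171.610)/2 = 10.156° is on the wrong side of the globe.)

169.844°W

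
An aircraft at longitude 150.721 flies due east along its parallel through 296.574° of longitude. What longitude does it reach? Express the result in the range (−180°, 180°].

+87.295°

Start at +150.721°; shift +296.574° → +447.295°.
+447.295° lies outside (−180°, 180°]; subtract 360° → +87.295°.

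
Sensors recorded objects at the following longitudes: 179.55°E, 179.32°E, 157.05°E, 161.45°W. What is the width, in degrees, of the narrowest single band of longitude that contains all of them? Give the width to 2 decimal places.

Sort the longitudes: -161.45°, +157.05°, +179.32°, +179.55°.
Eastward gaps between consecutive values (wrapping around): 318.50°, 22.27°, 0.23°, 19.00°.
Largest gap = 318.50° ⇒ minimal covering band is its complement: 360° − 318.50° = 41.50°.
Band runs from +157.05° eastward to -161.45°, crossing the antimeridian.

41.50°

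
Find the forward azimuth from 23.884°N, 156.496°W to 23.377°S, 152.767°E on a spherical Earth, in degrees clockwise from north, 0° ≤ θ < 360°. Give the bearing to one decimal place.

229.9°

Δλ = 152.767 − -156.496 = 309.263°; wrapped into (−180°, 180°]: -50.737°.
θ = atan2( sin Δλ · cos φ₂ , cos φ₁ · sin φ₂ − sin φ₁ · cos φ₂ · cos Δλ )
  = atan2(-0.71069, -0.59801) = -130.079° → normalised to [0°, 360°): 229.921°.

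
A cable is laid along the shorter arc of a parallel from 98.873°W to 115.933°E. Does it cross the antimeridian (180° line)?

Yes

Naïve |115.933 − -98.873| = 214.806° > 180°, so the shorter arc goes the other way round — across 180°.
Signed shortest Δλ = ((115.933 − -98.873 + 180) mod 360) − 180 = -145.194°.
Going west by 145.194° from -98.873° passes through 180° before reaching +115.933°.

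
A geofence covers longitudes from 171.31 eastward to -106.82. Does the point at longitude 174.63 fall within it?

Band width going east from +171.31° to -106.82°: ((-106.82 − 171.31) mod 360) = 81.87°.
Offset of +174.63° east of the west edge: ((174.63 − 171.31) mod 360) = 3.32°.
3.32° ≤ 81.87° ⇒ inside.

Yes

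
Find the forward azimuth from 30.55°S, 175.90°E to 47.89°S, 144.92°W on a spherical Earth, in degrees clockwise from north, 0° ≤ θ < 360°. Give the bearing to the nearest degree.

Δλ = -144.92 − 175.90 = -320.82°; wrapped into (−180°, 180°]: 39.18°.
θ = atan2( sin Δλ · cos φ₂ , cos φ₁ · sin φ₂ − sin φ₁ · cos φ₂ · cos Δλ )
  = atan2(0.42363, -0.37467) = 131.491° → normalised to [0°, 360°): 131.491°.

131°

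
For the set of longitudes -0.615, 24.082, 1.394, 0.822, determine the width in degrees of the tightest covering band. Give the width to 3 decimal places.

24.697°

Sort the longitudes: -0.615°, +0.822°, +1.394°, +24.082°.
Eastward gaps between consecutive values (wrapping around): 1.437°, 0.572°, 22.688°, 335.303°.
Largest gap = 335.303° ⇒ minimal covering band is its complement: 360° − 335.303° = 24.697°.
Band runs from -0.615° eastward to +24.082°.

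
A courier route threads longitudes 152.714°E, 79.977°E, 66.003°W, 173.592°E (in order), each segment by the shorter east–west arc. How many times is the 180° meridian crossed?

1

Leg 1: +152.714° → +79.977°, shortest Δλ = -72.737° (west) — does not cross 180°.
Leg 2: +79.977° → -66.003°, shortest Δλ = -145.98° (west) — does not cross 180°.
Leg 3: -66.003° → +173.592°, shortest Δλ = -120.405° (west) — crosses 180°.
Total crossings: 1.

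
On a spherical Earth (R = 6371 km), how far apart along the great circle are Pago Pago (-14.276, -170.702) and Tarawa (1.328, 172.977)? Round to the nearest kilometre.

Δλ = 172.977 − -170.702 = 343.679°; wrapped into (−180°, 180°]: -16.321°.
Δφ = 1.328 − -14.276 = 15.604°.
a = sin²(Δφ/2) + cos φ₁ · cos φ₂ · sin²(Δλ/2) = 0.037949.
c = 2·atan2(√a, √(1−a)) = 0.39212 rad → d = 6371·c ≈ 2498.20 km.

2498 km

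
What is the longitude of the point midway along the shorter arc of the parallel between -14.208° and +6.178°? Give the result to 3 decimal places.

Signed shortest Δλ from -14.208° to +6.178° is +20.386°.
Midpoint longitude = -14.208° + (+20.386°)/2 = -14.208° + 10.193° = -4.015°.

-4.015°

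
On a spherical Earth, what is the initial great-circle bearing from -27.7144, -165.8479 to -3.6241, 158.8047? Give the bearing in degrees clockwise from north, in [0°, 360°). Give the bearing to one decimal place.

299.2°

Δλ = 158.8047 − -165.8479 = 324.6526°; wrapped into (−180°, 180°]: -35.3474°.
θ = atan2( sin Δλ · cos φ₂ , cos φ₁ · sin φ₂ − sin φ₁ · cos φ₂ · cos Δλ )
  = atan2(-0.57738, 0.32262) = -60.805° → normalised to [0°, 360°): 299.195°.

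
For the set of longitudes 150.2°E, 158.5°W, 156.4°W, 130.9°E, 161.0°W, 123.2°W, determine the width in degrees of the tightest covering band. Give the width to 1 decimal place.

105.9°

Sort the longitudes: -161.0°, -158.5°, -156.4°, -123.2°, +130.9°, +150.2°.
Eastward gaps between consecutive values (wrapping around): 2.5°, 2.1°, 33.2°, 254.1°, 19.3°, 48.8°.
Largest gap = 254.1° ⇒ minimal covering band is its complement: 360° − 254.1° = 105.9°.
Band runs from +130.9° eastward to -123.2°, crossing the antimeridian.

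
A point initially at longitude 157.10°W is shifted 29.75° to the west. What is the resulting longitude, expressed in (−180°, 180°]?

Start at -157.10°; shift −29.75° → -186.85°.
-186.85° lies outside (−180°, 180°]; add 360° → +173.15°.

173.15°E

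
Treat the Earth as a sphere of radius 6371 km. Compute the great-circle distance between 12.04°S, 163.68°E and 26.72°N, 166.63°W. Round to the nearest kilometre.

5372 km

Δλ = -166.63 − 163.68 = -330.31°; wrapped into (−180°, 180°]: 29.69°.
Δφ = 26.72 − -12.04 = 38.76°.
a = sin²(Δφ/2) + cos φ₁ · cos φ₂ · sin²(Δλ/2) = 0.167454.
c = 2·atan2(√a, √(1−a)) = 0.84318 rad → d = 6371·c ≈ 5371.90 km.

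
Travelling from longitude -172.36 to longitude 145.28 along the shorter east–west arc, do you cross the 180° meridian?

Yes

Naïve |145.28 − -172.36| = 317.64° > 180°, so the shorter arc goes the other way round — across 180°.
Signed shortest Δλ = ((145.28 − -172.36 + 180) mod 360) − 180 = -42.36°.
Going west by 42.36° from -172.36° passes through 180° before reaching +145.28°.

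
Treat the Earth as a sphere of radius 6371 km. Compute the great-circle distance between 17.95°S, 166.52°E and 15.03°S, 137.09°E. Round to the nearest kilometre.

Δλ = 137.09 − 166.52 = -29.43°.
Δφ = -15.03 − -17.95 = 2.92°.
a = sin²(Δφ/2) + cos φ₁ · cos φ₂ · sin²(Δλ/2) = 0.059930.
c = 2·atan2(√a, √(1−a)) = 0.49464 rad → d = 6371·c ≈ 3151.36 km.

3151 km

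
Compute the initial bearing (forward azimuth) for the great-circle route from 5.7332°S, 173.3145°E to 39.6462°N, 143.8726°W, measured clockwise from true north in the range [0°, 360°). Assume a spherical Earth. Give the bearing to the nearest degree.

37°

Δλ = -143.8726 − 173.3145 = -317.1871°; wrapped into (−180°, 180°]: 42.8129°.
θ = atan2( sin Δλ · cos φ₂ , cos φ₁ · sin φ₂ − sin φ₁ · cos φ₂ · cos Δλ )
  = atan2(0.52330, 0.69128) = 37.126° → normalised to [0°, 360°): 37.126°.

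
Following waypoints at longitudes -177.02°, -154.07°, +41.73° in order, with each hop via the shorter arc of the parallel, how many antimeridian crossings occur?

Leg 1: -177.02° → -154.07°, shortest Δλ = 22.95° (east) — does not cross 180°.
Leg 2: -154.07° → +41.73°, shortest Δλ = -164.2° (west) — crosses 180°.
Total crossings: 1.

1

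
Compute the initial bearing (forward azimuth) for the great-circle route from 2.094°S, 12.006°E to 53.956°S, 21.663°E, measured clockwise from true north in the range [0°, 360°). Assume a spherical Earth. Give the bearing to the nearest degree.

173°

Δλ = 21.663 − 12.006 = 9.657°.
θ = atan2( sin Δλ · cos φ₂ , cos φ₁ · sin φ₂ − sin φ₁ · cos φ₂ · cos Δλ )
  = atan2(0.09870, -0.78683) = 172.850° → normalised to [0°, 360°): 172.850°.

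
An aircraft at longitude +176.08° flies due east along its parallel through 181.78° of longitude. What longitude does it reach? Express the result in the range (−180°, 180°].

-2.14°

Start at +176.08°; shift +181.78° → +357.86°.
+357.86° lies outside (−180°, 180°]; subtract 360° → -2.14°.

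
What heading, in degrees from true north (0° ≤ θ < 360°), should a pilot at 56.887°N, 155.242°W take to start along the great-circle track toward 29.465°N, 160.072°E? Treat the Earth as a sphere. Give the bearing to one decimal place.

Δλ = 160.072 − -155.242 = 315.314°; wrapped into (−180°, 180°]: -44.686°.
θ = atan2( sin Δλ · cos φ₂ , cos φ₁ · sin φ₂ − sin φ₁ · cos φ₂ · cos Δλ )
  = atan2(-0.61226, -0.24976) = -112.192° → normalised to [0°, 360°): 247.808°.

247.8°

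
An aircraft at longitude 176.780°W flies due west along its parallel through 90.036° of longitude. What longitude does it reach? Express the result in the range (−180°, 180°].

93.184°E

Start at -176.780°; shift −90.036° → -266.816°.
-266.816° lies outside (−180°, 180°]; add 360° → +93.184°.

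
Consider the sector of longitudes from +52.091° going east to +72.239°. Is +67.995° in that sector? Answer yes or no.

Band width going east from +52.091° to +72.239°: ((72.239 − 52.091) mod 360) = 20.148°.
Offset of +67.995° east of the west edge: ((67.995 − 52.091) mod 360) = 15.904°.
15.904° ≤ 20.148° ⇒ inside.

Yes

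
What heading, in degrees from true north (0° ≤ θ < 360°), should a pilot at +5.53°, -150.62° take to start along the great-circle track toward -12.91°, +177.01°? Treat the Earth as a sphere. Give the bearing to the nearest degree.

Δλ = 177.01 − -150.62 = 327.63°; wrapped into (−180°, 180°]: -32.37°.
θ = atan2( sin Δλ · cos φ₂ , cos φ₁ · sin φ₂ − sin φ₁ · cos φ₂ · cos Δλ )
  = atan2(-0.52185, -0.30172) = -120.035° → normalised to [0°, 360°): 239.965°.

240°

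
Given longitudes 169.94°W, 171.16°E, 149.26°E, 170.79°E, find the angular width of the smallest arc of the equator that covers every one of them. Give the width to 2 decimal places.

Sort the longitudes: -169.94°, +149.26°, +170.79°, +171.16°.
Eastward gaps between consecutive values (wrapping around): 319.20°, 21.53°, 0.37°, 18.90°.
Largest gap = 319.20° ⇒ minimal covering band is its complement: 360° − 319.20° = 40.80°.
Band runs from +149.26° eastward to -169.94°, crossing the antimeridian.

40.80°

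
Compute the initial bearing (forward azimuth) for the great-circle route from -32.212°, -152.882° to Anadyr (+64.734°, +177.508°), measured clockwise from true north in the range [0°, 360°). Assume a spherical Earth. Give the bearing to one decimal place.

Δλ = 177.508 − -152.882 = 330.390°; wrapped into (−180°, 180°]: -29.610°.
θ = atan2( sin Δλ · cos φ₂ , cos φ₁ · sin φ₂ − sin φ₁ · cos φ₂ · cos Δλ )
  = atan2(-0.21089, 0.96295) = -12.353° → normalised to [0°, 360°): 347.647°.

347.6°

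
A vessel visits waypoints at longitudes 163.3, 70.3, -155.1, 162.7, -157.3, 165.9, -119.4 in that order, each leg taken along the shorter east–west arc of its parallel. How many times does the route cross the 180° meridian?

5

Leg 1: +163.3° → +70.3°, shortest Δλ = -93.0° (west) — does not cross 180°.
Leg 2: +70.3° → -155.1°, shortest Δλ = 134.6° (east) — crosses 180°.
Leg 3: -155.1° → +162.7°, shortest Δλ = -42.2° (west) — crosses 180°.
Leg 4: +162.7° → -157.3°, shortest Δλ = 40.0° (east) — crosses 180°.
Leg 5: -157.3° → +165.9°, shortest Δλ = -36.8° (west) — crosses 180°.
Leg 6: +165.9° → -119.4°, shortest Δλ = 74.7° (east) — crosses 180°.
Total crossings: 5.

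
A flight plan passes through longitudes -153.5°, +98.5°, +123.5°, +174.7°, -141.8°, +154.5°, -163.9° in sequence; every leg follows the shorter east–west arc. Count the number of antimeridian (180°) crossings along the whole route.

Leg 1: -153.5° → +98.5°, shortest Δλ = -108.0° (west) — crosses 180°.
Leg 2: +98.5° → +123.5°, shortest Δλ = 25.0° (east) — does not cross 180°.
Leg 3: +123.5° → +174.7°, shortest Δλ = 51.2° (east) — does not cross 180°.
Leg 4: +174.7° → -141.8°, shortest Δλ = 43.5° (east) — crosses 180°.
Leg 5: -141.8° → +154.5°, shortest Δλ = -63.7° (west) — crosses 180°.
Leg 6: +154.5° → -163.9°, shortest Δλ = 41.6° (east) — crosses 180°.
Total crossings: 4.

4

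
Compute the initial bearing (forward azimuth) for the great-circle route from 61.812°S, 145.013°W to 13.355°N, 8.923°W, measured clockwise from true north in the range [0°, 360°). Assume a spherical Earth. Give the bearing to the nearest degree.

Δλ = -8.923 − -145.013 = 136.090°.
θ = atan2( sin Δλ · cos φ₂ , cos φ₁ · sin φ₂ − sin φ₁ · cos φ₂ · cos Δλ )
  = atan2(0.67477, -0.50871) = 127.012° → normalised to [0°, 360°): 127.012°.

127°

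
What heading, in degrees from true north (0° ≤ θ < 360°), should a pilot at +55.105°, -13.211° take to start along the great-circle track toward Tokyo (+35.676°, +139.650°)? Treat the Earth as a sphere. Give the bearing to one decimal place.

Δλ = 139.650 − -13.211 = 152.861°.
θ = atan2( sin Δλ · cos φ₂ , cos φ₁ · sin φ₂ − sin φ₁ · cos φ₂ · cos Δλ )
  = atan2(0.37054, 0.92655) = 21.797° → normalised to [0°, 360°): 21.797°.

21.8°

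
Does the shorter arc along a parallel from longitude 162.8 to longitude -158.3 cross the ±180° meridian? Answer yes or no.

Yes

Naïve |-158.3 − 162.8| = 321.1° > 180°, so the shorter arc goes the other way round — across 180°.
Signed shortest Δλ = ((-158.3 − 162.8 + 180) mod 360) − 180 = 38.9°.
Going east by 38.9° from +162.8° passes through 180° before reaching -158.3°.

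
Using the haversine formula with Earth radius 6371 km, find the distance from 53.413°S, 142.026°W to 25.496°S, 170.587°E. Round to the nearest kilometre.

4979 km

Δλ = 170.587 − -142.026 = 312.613°; wrapped into (−180°, 180°]: -47.387°.
Δφ = -25.496 − -53.413 = 27.917°.
a = sin²(Δφ/2) + cos φ₁ · cos φ₂ · sin²(Δλ/2) = 0.145062.
c = 2·atan2(√a, √(1−a)) = 0.78147 rad → d = 6371·c ≈ 4978.77 km.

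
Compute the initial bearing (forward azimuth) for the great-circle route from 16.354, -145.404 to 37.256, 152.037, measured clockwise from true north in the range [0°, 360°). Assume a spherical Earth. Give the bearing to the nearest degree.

304°

Δλ = 152.037 − -145.404 = 297.441°; wrapped into (−180°, 180°]: -62.559°.
θ = atan2( sin Δλ · cos φ₂ , cos φ₁ · sin φ₂ − sin φ₁ · cos φ₂ · cos Δλ )
  = atan2(-0.70638, 0.47760) = -55.936° → normalised to [0°, 360°): 304.064°.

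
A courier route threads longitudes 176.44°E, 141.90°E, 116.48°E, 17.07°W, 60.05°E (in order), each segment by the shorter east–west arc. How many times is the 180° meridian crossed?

Leg 1: +176.44° → +141.90°, shortest Δλ = -34.54° (west) — does not cross 180°.
Leg 2: +141.90° → +116.48°, shortest Δλ = -25.42° (west) — does not cross 180°.
Leg 3: +116.48° → -17.07°, shortest Δλ = -133.55° (west) — does not cross 180°.
Leg 4: -17.07° → +60.05°, shortest Δλ = 77.12° (east) — does not cross 180°.
Total crossings: 0.

0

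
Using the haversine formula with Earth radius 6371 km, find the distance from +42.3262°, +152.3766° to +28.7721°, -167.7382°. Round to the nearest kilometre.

Δλ = -167.7382 − 152.3766 = -320.1148°; wrapped into (−180°, 180°]: 39.8852°.
Δφ = 28.7721 − 42.3262 = -13.5541°.
a = sin²(Δφ/2) + cos φ₁ · cos φ₂ · sin²(Δλ/2) = 0.089316.
c = 2·atan2(√a, √(1−a)) = 0.60699 rad → d = 6371·c ≈ 3867.14 km.

3867 km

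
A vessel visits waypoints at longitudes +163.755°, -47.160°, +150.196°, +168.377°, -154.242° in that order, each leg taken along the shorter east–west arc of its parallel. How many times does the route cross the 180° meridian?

Leg 1: +163.755° → -47.160°, shortest Δλ = 149.085° (east) — crosses 180°.
Leg 2: -47.160° → +150.196°, shortest Δλ = -162.644° (west) — crosses 180°.
Leg 3: +150.196° → +168.377°, shortest Δλ = 18.181° (east) — does not cross 180°.
Leg 4: +168.377° → -154.242°, shortest Δλ = 37.381° (east) — crosses 180°.
Total crossings: 3.

3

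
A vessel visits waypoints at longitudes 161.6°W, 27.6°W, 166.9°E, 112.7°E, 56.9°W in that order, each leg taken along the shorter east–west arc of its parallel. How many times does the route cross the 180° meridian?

Leg 1: -161.6° → -27.6°, shortest Δλ = 134.0° (east) — does not cross 180°.
Leg 2: -27.6° → +166.9°, shortest Δλ = -165.5° (west) — crosses 180°.
Leg 3: +166.9° → +112.7°, shortest Δλ = -54.2° (west) — does not cross 180°.
Leg 4: +112.7° → -56.9°, shortest Δλ = -169.6° (west) — does not cross 180°.
Total crossings: 1.

1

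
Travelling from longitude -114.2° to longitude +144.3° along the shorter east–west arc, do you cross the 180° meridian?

Yes

Naïve |144.3 − -114.2| = 258.5° > 180°, so the shorter arc goes the other way round — across 180°.
Signed shortest Δλ = ((144.3 − -114.2 + 180) mod 360) − 180 = -101.5°.
Going west by 101.5° from -114.2° passes through 180° before reaching +144.3°.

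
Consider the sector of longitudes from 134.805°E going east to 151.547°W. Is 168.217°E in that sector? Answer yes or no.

Yes

Band width going east from +134.805° to -151.547°: ((-151.547 − 134.805) mod 360) = 73.648°.
Offset of +168.217° east of the west edge: ((168.217 − 134.805) mod 360) = 33.412°.
33.412° ≤ 73.648° ⇒ inside.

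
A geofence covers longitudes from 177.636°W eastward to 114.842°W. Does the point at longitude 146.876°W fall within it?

Yes

Band width going east from -177.636° to -114.842°: ((-114.842 − -177.636) mod 360) = 62.794°.
Offset of -146.876° east of the west edge: ((-146.876 − -177.636) mod 360) = 30.760°.
30.760° ≤ 62.794° ⇒ inside.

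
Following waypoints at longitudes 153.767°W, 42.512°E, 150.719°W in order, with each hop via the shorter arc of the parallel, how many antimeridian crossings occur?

Leg 1: -153.767° → +42.512°, shortest Δλ = -163.721° (west) — crosses 180°.
Leg 2: +42.512° → -150.719°, shortest Δλ = 166.769° (east) — crosses 180°.
Total crossings: 2.

2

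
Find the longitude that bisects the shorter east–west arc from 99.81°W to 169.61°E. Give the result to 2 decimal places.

145.10°W

Signed shortest Δλ from -99.81° to +169.61° is -90.58°.
Midpoint longitude = -99.81° + (-90.58°)/2 = -99.81° − 45.29° = -145.10°.
(The naïve average (-99.81 + +169.61)/2 = 34.9° is on the wrong side of the globe.)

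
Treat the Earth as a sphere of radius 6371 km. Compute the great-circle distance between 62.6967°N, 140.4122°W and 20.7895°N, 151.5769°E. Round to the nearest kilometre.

Δλ = 151.5769 − -140.4122 = 291.9891°; wrapped into (−180°, 180°]: -68.0109°.
Δφ = 20.7895 − 62.6967 = -41.9072°.
a = sin²(Δφ/2) + cos φ₁ · cos φ₂ · sin²(Δλ/2) = 0.262019.
c = 2·atan2(√a, √(1−a)) = 1.07474 rad → d = 6371·c ≈ 6847.17 km.

6847 km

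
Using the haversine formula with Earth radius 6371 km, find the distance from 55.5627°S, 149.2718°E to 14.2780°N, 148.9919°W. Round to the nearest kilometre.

9650 km

Δλ = -148.9919 − 149.2718 = -298.2637°; wrapped into (−180°, 180°]: 61.7363°.
Δφ = 14.2780 − -55.5627 = 69.8407°.
a = sin²(Δφ/2) + cos φ₁ · cos φ₂ · sin²(Δλ/2) = 0.471946.
c = 2·atan2(√a, √(1−a)) = 1.51466 rad → d = 6371·c ≈ 9649.90 km.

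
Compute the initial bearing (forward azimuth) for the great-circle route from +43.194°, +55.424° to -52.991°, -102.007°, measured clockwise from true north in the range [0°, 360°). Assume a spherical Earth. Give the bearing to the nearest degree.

229°

Δλ = -102.007 − 55.424 = -157.431°.
θ = atan2( sin Δλ · cos φ₂ , cos φ₁ · sin φ₂ − sin φ₁ · cos φ₂ · cos Δλ )
  = atan2(-0.23102, -0.20171) = -131.125° → normalised to [0°, 360°): 228.875°.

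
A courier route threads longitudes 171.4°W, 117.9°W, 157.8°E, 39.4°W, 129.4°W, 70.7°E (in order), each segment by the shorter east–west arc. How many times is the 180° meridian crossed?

Leg 1: -171.4° → -117.9°, shortest Δλ = 53.5° (east) — does not cross 180°.
Leg 2: -117.9° → +157.8°, shortest Δλ = -84.3° (west) — crosses 180°.
Leg 3: +157.8° → -39.4°, shortest Δλ = 162.8° (east) — crosses 180°.
Leg 4: -39.4° → -129.4°, shortest Δλ = -90.0° (west) — does not cross 180°.
Leg 5: -129.4° → +70.7°, shortest Δλ = -159.9° (west) — crosses 180°.
Total crossings: 3.

3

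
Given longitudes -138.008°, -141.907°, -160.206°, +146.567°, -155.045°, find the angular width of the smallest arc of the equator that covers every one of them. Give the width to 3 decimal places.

75.425°

Sort the longitudes: -160.206°, -155.045°, -141.907°, -138.008°, +146.567°.
Eastward gaps between consecutive values (wrapping around): 5.161°, 13.138°, 3.899°, 284.575°, 53.227°.
Largest gap = 284.575° ⇒ minimal covering band is its complement: 360° − 284.575° = 75.425°.
Band runs from +146.567° eastward to -138.008°, crossing the antimeridian.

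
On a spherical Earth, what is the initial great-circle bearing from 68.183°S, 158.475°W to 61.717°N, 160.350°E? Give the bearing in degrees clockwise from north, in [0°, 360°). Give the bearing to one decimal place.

334.6°

Δλ = 160.350 − -158.475 = 318.825°; wrapped into (−180°, 180°]: -41.175°.
θ = atan2( sin Δλ · cos φ₂ , cos φ₁ · sin φ₂ − sin φ₁ · cos φ₂ · cos Δλ )
  = atan2(-0.31195, 0.65838) = -25.352° → normalised to [0°, 360°): 334.648°.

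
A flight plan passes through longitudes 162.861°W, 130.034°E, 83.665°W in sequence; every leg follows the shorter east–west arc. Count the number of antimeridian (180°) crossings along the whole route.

2

Leg 1: -162.861° → +130.034°, shortest Δλ = -67.105° (west) — crosses 180°.
Leg 2: +130.034° → -83.665°, shortest Δλ = 146.301° (east) — crosses 180°.
Total crossings: 2.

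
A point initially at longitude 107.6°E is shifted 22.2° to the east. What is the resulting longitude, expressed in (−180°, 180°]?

Start at +107.6°; shift +22.2° → +129.8°.
+129.8° already lies in (−180°, 180°].

129.8°E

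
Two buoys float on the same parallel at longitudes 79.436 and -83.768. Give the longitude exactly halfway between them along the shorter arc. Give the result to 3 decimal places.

Signed shortest Δλ from +79.436° to -83.768° is -163.204°.
Midpoint longitude = +79.436° + (-163.204°)/2 = +79.436° − 81.602° = -2.166°.

-2.166°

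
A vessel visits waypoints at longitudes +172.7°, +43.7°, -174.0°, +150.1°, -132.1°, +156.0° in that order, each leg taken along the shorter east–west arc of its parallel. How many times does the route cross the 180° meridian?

4

Leg 1: +172.7° → +43.7°, shortest Δλ = -129.0° (west) — does not cross 180°.
Leg 2: +43.7° → -174.0°, shortest Δλ = 142.3° (east) — crosses 180°.
Leg 3: -174.0° → +150.1°, shortest Δλ = -35.9° (west) — crosses 180°.
Leg 4: +150.1° → -132.1°, shortest Δλ = 77.8° (east) — crosses 180°.
Leg 5: -132.1° → +156.0°, shortest Δλ = -71.9° (west) — crosses 180°.
Total crossings: 4.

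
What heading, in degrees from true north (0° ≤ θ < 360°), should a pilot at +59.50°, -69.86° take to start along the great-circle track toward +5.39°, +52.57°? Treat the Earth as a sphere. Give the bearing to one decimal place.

58.9°

Δλ = 52.57 − -69.86 = 122.43°.
θ = atan2( sin Δλ · cos φ₂ , cos φ₁ · sin φ₂ − sin φ₁ · cos φ₂ · cos Δλ )
  = atan2(0.84032, 0.50770) = 58.861° → normalised to [0°, 360°): 58.861°.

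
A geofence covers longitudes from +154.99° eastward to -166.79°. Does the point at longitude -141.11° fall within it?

No

Band width going east from +154.99° to -166.79°: ((-166.79 − 154.99) mod 360) = 38.22°.
Offset of -141.11° east of the west edge: ((-141.11 − 154.99) mod 360) = 63.90°.
63.90° > 38.22° ⇒ outside.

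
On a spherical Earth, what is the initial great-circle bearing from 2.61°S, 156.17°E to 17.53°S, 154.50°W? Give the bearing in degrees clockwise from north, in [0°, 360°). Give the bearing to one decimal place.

Δλ = -154.50 − 156.17 = -310.67°; wrapped into (−180°, 180°]: 49.33°.
θ = atan2( sin Δλ · cos φ₂ , cos φ₁ · sin φ₂ − sin φ₁ · cos φ₂ · cos Δλ )
  = atan2(0.72325, -0.27259) = 110.651° → normalised to [0°, 360°): 110.651°.

110.7°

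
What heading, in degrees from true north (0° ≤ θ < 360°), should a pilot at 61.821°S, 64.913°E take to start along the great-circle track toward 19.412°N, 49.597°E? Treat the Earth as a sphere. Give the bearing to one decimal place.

Δλ = 49.597 − 64.913 = -15.316°.
θ = atan2( sin Δλ · cos φ₂ , cos φ₁ · sin φ₂ − sin φ₁ · cos φ₂ · cos Δλ )
  = atan2(-0.24913, 0.95879) = -14.565° → normalised to [0°, 360°): 345.435°.

345.4°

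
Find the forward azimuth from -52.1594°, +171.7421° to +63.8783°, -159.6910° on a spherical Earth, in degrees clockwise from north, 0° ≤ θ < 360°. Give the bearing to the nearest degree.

14°

Δλ = -159.6910 − 171.7421 = -331.4331°; wrapped into (−180°, 180°]: 28.5669°.
θ = atan2( sin Δλ · cos φ₂ , cos φ₁ · sin φ₂ − sin φ₁ · cos φ₂ · cos Δλ )
  = atan2(0.21053, 0.85618) = 13.815° → normalised to [0°, 360°): 13.815°.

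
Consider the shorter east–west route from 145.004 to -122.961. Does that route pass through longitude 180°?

Yes

Naïve |-122.961 − 145.004| = 267.965° > 180°, so the shorter arc goes the other way round — across 180°.
Signed shortest Δλ = ((-122.961 − 145.004 + 180) mod 360) − 180 = 92.035°.
Going east by 92.035° from +145.004° passes through 180° before reaching -122.961°.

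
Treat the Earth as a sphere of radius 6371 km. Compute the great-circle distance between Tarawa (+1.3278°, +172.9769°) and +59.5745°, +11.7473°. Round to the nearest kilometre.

13048 km

Δλ = 11.7473 − 172.9769 = -161.2296°.
Δφ = 59.5745 − 1.3278 = 58.2467°.
a = sin²(Δφ/2) + cos φ₁ · cos φ₂ · sin²(Δλ/2) = 0.729687.
c = 2·atan2(√a, √(1−a)) = 2.04809 rad → d = 6371·c ≈ 13048.36 km.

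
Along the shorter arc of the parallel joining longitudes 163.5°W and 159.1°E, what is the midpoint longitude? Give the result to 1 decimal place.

Signed shortest Δλ from -163.5° to +159.1° is -37.4°.
Midpoint longitude = -163.5° + (-37.4°)/2 = -163.5° − 18.7° = -182.2°.
Normalise into (−180°, 180°]: +177.8°.
(The naïve average (-163.5 + +159.1)/2 = -2.2° is on the wrong side of the globe.)

177.8°E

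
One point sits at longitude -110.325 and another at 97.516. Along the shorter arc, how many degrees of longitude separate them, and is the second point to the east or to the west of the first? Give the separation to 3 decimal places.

Raw difference: 97.516 − -110.325 = 207.841°.
Normalise into (−180°, 180°]: 207.841° − 360° = -152.159°.
Negative ⇒ the second point lies to the west; separation 152.159°.

152.159° west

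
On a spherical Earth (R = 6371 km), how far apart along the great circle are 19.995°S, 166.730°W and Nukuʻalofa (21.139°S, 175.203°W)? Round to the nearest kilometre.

891 km

Δλ = -175.203 − -166.730 = -8.473°.
Δφ = -21.139 − -19.995 = -1.144°.
a = sin²(Δφ/2) + cos φ₁ · cos φ₂ · sin²(Δλ/2) = 0.004883.
c = 2·atan2(√a, √(1−a)) = 0.13987 rad → d = 6371·c ≈ 891.11 km.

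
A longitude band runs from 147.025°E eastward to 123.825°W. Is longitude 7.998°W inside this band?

Band width going east from +147.025° to -123.825°: ((-123.825 − 147.025) mod 360) = 89.150°.
Offset of -7.998° east of the west edge: ((-7.998 − 147.025) mod 360) = 204.977°.
204.977° > 89.150° ⇒ outside.

No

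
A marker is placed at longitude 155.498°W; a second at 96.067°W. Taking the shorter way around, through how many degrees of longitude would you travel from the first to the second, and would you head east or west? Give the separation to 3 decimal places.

Raw difference: -96.067 − -155.498 = 59.431°.
Normalise into (−180°, 180°]: 59.431° stays 59.431°.
Positive ⇒ the second point lies to the east; separation 59.431°.

59.431° east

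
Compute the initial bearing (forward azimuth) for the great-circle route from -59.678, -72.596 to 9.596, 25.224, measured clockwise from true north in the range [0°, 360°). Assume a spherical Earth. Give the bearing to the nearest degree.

Δλ = 25.224 − -72.596 = 97.820°.
θ = atan2( sin Δλ · cos φ₂ , cos φ₁ · sin φ₂ − sin φ₁ · cos φ₂ · cos Δλ )
  = atan2(0.97684, -0.03165) = 91.855° → normalised to [0°, 360°): 91.855°.

92°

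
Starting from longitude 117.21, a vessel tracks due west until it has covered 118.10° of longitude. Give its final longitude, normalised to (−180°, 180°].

Start at +117.21°; shift −118.10° → -0.89°.
-0.89° already lies in (−180°, 180°].

-0.89°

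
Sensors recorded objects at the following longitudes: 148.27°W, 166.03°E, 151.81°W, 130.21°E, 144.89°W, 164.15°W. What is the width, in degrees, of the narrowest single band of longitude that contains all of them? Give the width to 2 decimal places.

84.90°

Sort the longitudes: -164.15°, -151.81°, -148.27°, -144.89°, +130.21°, +166.03°.
Eastward gaps between consecutive values (wrapping around): 12.34°, 3.54°, 3.38°, 275.10°, 35.82°, 29.82°.
Largest gap = 275.10° ⇒ minimal covering band is its complement: 360° − 275.10° = 84.90°.
Band runs from +130.21° eastward to -144.89°, crossing the antimeridian.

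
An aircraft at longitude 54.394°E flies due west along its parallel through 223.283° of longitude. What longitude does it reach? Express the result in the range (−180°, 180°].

168.889°W

Start at +54.394°; shift −223.283° → -168.889°.
-168.889° already lies in (−180°, 180°].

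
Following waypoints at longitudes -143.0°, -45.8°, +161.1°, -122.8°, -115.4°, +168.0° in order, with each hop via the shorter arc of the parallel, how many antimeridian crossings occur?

3

Leg 1: -143.0° → -45.8°, shortest Δλ = 97.2° (east) — does not cross 180°.
Leg 2: -45.8° → +161.1°, shortest Δλ = -153.1° (west) — crosses 180°.
Leg 3: +161.1° → -122.8°, shortest Δλ = 76.1° (east) — crosses 180°.
Leg 4: -122.8° → -115.4°, shortest Δλ = 7.4° (east) — does not cross 180°.
Leg 5: -115.4° → +168.0°, shortest Δλ = -76.6° (west) — crosses 180°.
Total crossings: 3.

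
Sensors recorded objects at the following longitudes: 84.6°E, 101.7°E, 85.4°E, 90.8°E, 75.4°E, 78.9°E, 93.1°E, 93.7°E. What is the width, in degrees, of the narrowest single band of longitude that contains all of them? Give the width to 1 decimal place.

26.3°

Sort the longitudes: +75.4°, +78.9°, +84.6°, +85.4°, +90.8°, +93.1°, +93.7°, +101.7°.
Eastward gaps between consecutive values (wrapping around): 3.5°, 5.7°, 0.8°, 5.4°, 2.3°, 0.6°, 8.0°, 333.7°.
Largest gap = 333.7° ⇒ minimal covering band is its complement: 360° − 333.7° = 26.3°.
Band runs from +75.4° eastward to +101.7°.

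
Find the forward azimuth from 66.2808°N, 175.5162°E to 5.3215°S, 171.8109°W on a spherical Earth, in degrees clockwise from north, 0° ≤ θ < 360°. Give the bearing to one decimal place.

Δλ = -171.8109 − 175.5162 = -347.3271°; wrapped into (−180°, 180°]: 12.6729°.
θ = atan2( sin Δλ · cos φ₂ , cos φ₁ · sin φ₂ − sin φ₁ · cos φ₂ · cos Δλ )
  = atan2(0.21844, -0.92668) = 166.736° → normalised to [0°, 360°): 166.736°.

166.7°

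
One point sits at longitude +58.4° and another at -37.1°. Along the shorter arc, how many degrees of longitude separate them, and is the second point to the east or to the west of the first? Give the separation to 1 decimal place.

95.5° west

Raw difference: -37.1 − 58.4 = -95.5°.
Normalise into (−180°, 180°]: -95.5° stays -95.5°.
Negative ⇒ the second point lies to the west; separation 95.5°.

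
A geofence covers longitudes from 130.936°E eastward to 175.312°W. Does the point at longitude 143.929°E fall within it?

Band width going east from +130.936° to -175.312°: ((-175.312 − 130.936) mod 360) = 53.752°.
Offset of +143.929° east of the west edge: ((143.929 − 130.936) mod 360) = 12.993°.
12.993° ≤ 53.752° ⇒ inside.

Yes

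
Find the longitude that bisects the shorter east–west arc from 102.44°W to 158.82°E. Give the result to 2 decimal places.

Signed shortest Δλ from -102.44° to +158.82° is -98.74°.
Midpoint longitude = -102.44° + (-98.74°)/2 = -102.44° − 49.37° = -151.81°.
(The naïve average (-102.44 + +158.82)/2 = 28.19° is on the wrong side of the globe.)

151.81°W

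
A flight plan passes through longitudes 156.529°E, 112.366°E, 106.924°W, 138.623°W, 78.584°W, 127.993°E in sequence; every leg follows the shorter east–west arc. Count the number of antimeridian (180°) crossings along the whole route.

2

Leg 1: +156.529° → +112.366°, shortest Δλ = -44.163° (west) — does not cross 180°.
Leg 2: +112.366° → -106.924°, shortest Δλ = 140.71° (east) — crosses 180°.
Leg 3: -106.924° → -138.623°, shortest Δλ = -31.699° (west) — does not cross 180°.
Leg 4: -138.623° → -78.584°, shortest Δλ = 60.039° (east) — does not cross 180°.
Leg 5: -78.584° → +127.993°, shortest Δλ = -153.423° (west) — crosses 180°.
Total crossings: 2.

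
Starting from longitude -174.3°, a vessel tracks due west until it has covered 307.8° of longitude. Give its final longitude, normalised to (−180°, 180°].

Start at -174.3°; shift −307.8° → -482.1°.
-482.1° lies outside (−180°, 180°]; add 360° → -122.1°.

-122.1°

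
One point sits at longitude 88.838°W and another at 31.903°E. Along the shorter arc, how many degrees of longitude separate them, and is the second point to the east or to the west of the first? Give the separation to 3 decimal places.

Raw difference: 31.903 − -88.838 = 120.741°.
Normalise into (−180°, 180°]: 120.741° stays 120.741°.
Positive ⇒ the second point lies to the east; separation 120.741°.

120.741° east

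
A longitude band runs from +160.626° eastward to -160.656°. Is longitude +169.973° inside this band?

Band width going east from +160.626° to -160.656°: ((-160.656 − 160.626) mod 360) = 38.718°.
Offset of +169.973° east of the west edge: ((169.973 − 160.626) mod 360) = 9.347°.
9.347° ≤ 38.718° ⇒ inside.

Yes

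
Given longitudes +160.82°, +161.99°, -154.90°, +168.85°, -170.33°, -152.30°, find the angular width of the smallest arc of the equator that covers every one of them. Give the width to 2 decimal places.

46.88°

Sort the longitudes: -170.33°, -154.90°, -152.30°, +160.82°, +161.99°, +168.85°.
Eastward gaps between consecutive values (wrapping around): 15.43°, 2.60°, 313.12°, 1.17°, 6.86°, 20.82°.
Largest gap = 313.12° ⇒ minimal covering band is its complement: 360° − 313.12° = 46.88°.
Band runs from +160.82° eastward to -152.30°, crossing the antimeridian.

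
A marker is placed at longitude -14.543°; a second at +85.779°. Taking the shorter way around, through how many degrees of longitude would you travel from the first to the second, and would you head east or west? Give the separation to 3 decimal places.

100.322° east

Raw difference: 85.779 − -14.543 = 100.322°.
Normalise into (−180°, 180°]: 100.322° stays 100.322°.
Positive ⇒ the second point lies to the east; separation 100.322°.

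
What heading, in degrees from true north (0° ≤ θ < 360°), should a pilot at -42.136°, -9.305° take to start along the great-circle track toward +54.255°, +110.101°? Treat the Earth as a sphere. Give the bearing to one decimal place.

Δλ = 110.101 − -9.305 = 119.406°.
θ = atan2( sin Δλ · cos φ₂ , cos φ₁ · sin φ₂ − sin φ₁ · cos φ₂ · cos Δλ )
  = atan2(0.50891, 0.40943) = 51.183° → normalised to [0°, 360°): 51.183°.

51.2°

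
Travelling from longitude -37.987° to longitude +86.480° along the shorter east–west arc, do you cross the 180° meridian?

No

Signed shortest Δλ = ((86.480 − -37.987 + 180) mod 360) − 180 = 124.467°.
Going east by 124.467° from -37.987° reaches +86.480° without touching 180°.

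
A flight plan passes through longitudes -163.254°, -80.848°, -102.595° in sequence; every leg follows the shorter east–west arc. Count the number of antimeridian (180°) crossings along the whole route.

Leg 1: -163.254° → -80.848°, shortest Δλ = 82.406° (east) — does not cross 180°.
Leg 2: -80.848° → -102.595°, shortest Δλ = -21.747° (west) — does not cross 180°.
Total crossings: 0.

0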